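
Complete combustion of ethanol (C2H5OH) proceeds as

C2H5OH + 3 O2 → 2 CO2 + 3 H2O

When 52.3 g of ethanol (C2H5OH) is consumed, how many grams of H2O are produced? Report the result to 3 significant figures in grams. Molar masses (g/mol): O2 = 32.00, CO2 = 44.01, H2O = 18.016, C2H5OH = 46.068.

n(C2H5OH) = 52.30 g / 46.068 g/mol = 1.135 mol.
From the equation the C2H5OH:H2O mole ratio is 1:3, so n(H2O) = 1.135 × 3/1 = 3.406 mol.
Mass of H2O = 3.406 mol × 18.016 g/mol = 61.36 g.

61.4 g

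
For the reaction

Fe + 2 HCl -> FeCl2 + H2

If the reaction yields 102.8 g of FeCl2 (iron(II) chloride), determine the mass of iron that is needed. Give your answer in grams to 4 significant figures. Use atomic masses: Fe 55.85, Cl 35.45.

M(FeCl2) = 55.85 + 2(35.45) = 126.75 g/mol.
M(Fe) = 55.85 g/mol.
n(FeCl2) = 102.80 g / 126.75 g/mol = 0.81105 mol.
From the equation the FeCl2:Fe mole ratio is 1:1, so n(Fe) = 0.81105 × 1/1 = 0.81105 mol.
Mass of Fe = 0.81105 mol × 55.85 g/mol = 45.297 g.

45.30 g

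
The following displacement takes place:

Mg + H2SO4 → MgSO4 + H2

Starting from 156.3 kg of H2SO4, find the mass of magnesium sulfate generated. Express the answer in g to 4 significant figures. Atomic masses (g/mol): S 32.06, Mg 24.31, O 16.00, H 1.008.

M(H2SO4) = 2(1.008) + 32.06 + 4(16.00) = 98.076 g/mol.
M(MgSO4) = 24.31 + 32.06 + 4(16.00) = 120.37 g/mol.
Convert: 156.3 kg = 156300 g.
n(H2SO4) = 156300 g / 98.076 g/mol = 1593.7 mol.
From the equation the H2SO4:MgSO4 mole ratio is 1:1, so n(MgSO4) = 1593.7 × 1/1 = 1593.7 mol.
Mass of MgSO4 = 1593.7 mol × 120.37 g/mol = 191830 g.

191800 g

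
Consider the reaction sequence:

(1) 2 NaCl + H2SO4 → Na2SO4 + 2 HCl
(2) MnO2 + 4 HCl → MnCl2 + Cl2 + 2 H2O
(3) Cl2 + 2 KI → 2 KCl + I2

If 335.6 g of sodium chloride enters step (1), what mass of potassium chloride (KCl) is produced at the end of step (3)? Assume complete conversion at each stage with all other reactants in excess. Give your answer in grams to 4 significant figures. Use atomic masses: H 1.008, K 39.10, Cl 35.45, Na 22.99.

214.1 g

M(NaCl) = 22.99 + 35.45 = 58.44 g/mol.
M(KCl) = 39.10 + 35.45 = 74.55 g/mol.
n(NaCl) = 335.6 / 58.44 = 5.7426 mol.
Reaction (1): NaCl→HCl ratio 2:2 ⇒ n(HCl) = 5.7426 mol.
Reaction (2): HCl→Cl2 ratio 4:1 ⇒ n(Cl2) = 1.4357 mol.
Reaction (3): Cl2→KCl ratio 1:2 ⇒ n(KCl) = 2.8713 mol.
Mass of KCl = 2.8713 × 74.55 = 214.06 g.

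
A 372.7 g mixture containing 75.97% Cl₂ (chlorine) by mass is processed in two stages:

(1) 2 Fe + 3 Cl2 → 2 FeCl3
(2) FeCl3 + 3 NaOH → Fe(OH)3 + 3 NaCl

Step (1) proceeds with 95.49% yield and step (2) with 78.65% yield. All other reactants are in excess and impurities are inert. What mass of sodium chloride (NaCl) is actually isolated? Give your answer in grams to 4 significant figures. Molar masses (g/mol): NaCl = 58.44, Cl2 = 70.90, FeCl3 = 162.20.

350.6 g

Pure Cl2 = 372.7 × 0.7597 = 283.14 g.
n(Cl2) = 283.14 / 70.90 = 3.9935 mol.
Step 1 (Cl2:FeCl3 = 3:2): theoretical n(FeCl3) = 2.6623 mol; at 95.49% yield, n(FeCl3) = 2.5423 mol.
Step 2 (FeCl3:NaCl = 1:3): theoretical n(NaCl) = 7.6268 mol, so theoretical mass = 7.6268 × 58.44 = 445.71 g.
At 78.65% yield, actual mass of NaCl = 445.71 × 0.7865 = 350.55 g.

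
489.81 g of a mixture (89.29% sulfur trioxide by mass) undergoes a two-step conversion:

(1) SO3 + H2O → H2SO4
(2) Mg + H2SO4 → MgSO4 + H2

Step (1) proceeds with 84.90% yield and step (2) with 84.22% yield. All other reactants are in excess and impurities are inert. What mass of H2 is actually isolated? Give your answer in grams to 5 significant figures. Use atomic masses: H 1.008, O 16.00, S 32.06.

7.8746 g

Pure SO3 = 489.81 × 0.8929 = 437.351 g.
M(SO3) = 32.06 + 3(16.00) = 80.06 g/mol.
M(H2) = 2(1.008) = 2.016 g/mol.
n(SO3) = 437.351 / 80.06 = 5.46279 mol.
Step 1 (SO3:H2SO4 = 1:1): theoretical n(H2SO4) = 5.46279 mol; at 84.90% yield, n(H2SO4) = 4.63791 mol.
Step 2 (H2SO4:H2 = 1:1): theoretical n(H2) = 4.63791 mol, so theoretical mass = 4.63791 × 2.016 = 9.35003 g.
At 84.22% yield, actual mass of H2 = 9.35003 × 0.8422 = 7.87460 g.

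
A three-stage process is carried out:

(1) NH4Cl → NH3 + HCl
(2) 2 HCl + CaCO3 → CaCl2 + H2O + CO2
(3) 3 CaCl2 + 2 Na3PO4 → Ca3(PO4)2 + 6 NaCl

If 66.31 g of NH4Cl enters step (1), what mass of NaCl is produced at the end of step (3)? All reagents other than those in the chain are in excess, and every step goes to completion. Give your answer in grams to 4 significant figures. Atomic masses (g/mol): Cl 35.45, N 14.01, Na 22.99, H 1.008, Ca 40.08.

M(NH4Cl) = 14.01 + 4(1.008) + 35.45 = 53.492 g/mol.
M(NaCl) = 22.99 + 35.45 = 58.44 g/mol.
n(NH4Cl) = 66.31 / 53.492 = 1.2396 mol.
Reaction (1): NH4Cl→HCl ratio 1:1 ⇒ n(HCl) = 1.2396 mol.
Reaction (2): HCl→CaCl2 ratio 2:1 ⇒ n(CaCl2) = 0.61981 mol.
Reaction (3): CaCl2→NaCl ratio 3:6 ⇒ n(NaCl) = 1.2396 mol.
Mass of NaCl = 1.2396 × 58.44 = 72.444 g.

72.44 g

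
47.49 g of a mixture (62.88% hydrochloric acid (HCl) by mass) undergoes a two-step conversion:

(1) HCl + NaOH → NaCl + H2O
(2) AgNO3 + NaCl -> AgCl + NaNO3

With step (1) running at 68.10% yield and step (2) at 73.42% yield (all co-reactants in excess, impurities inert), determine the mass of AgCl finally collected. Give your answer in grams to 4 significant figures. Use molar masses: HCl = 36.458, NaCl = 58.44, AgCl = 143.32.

Pure HCl = 47.49 × 0.6288 = 29.862 g.
n(HCl) = 29.862 / 36.458 = 0.81907 mol.
Step 1 (HCl:NaCl = 1:1): theoretical n(NaCl) = 0.81907 mol; at 68.10% yield, n(NaCl) = 0.55779 mol.
Step 2 (NaCl:AgCl = 1:1): theoretical n(AgCl) = 0.55779 mol, so theoretical mass = 0.55779 × 143.32 = 79.942 g.
At 73.42% yield, actual mass of AgCl = 79.942 × 0.7342 = 58.694 g.

58.69 g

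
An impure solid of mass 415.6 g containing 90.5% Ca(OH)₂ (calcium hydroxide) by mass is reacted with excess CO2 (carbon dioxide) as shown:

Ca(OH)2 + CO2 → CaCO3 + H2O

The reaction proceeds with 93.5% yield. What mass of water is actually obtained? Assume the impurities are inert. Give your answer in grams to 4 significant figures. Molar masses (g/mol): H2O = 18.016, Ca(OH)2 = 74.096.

85.51 g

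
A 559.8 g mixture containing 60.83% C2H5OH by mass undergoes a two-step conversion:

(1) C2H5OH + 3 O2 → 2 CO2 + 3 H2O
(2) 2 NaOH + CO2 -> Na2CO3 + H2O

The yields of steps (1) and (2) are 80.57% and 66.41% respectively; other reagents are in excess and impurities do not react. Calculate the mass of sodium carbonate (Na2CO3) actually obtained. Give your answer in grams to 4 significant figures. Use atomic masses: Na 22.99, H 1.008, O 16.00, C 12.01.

838.4 g

Pure C2H5OH = 559.8 × 0.6083 = 340.53 g.
M(C2H5OH) = 2(12.01) + 6(1.008) + 16.00 = 46.068 g/mol.
M(Na2CO3) = 2(22.99) + 12.01 + 3(16.00) = 105.99 g/mol.
n(C2H5OH) = 340.53 / 46.068 = 7.3918 mol.
Step 1 (C2H5OH:CO2 = 1:2): theoretical n(CO2) = 14.784 mol; at 80.57% yield, n(CO2) = 11.911 mol.
Step 2 (CO2:Na2CO3 = 1:1): theoretical n(Na2CO3) = 11.911 mol, so theoretical mass = 11.911 × 105.99 = 1262.5 g.
At 66.41% yield, actual mass of Na2CO3 = 1262.5 × 0.6641 = 838.40 g.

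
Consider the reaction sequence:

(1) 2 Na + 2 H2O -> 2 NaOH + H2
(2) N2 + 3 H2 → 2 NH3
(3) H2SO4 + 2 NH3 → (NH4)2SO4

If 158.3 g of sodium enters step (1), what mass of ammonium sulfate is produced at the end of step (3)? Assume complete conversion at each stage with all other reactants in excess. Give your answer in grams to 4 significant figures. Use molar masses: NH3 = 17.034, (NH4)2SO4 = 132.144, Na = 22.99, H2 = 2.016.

151.6 g

n(Na) = 158.3 / 22.99 = 6.8856 mol.
Reaction (1): Na→H2 ratio 2:1 ⇒ n(H2) = 3.4428 mol.
Reaction (2): H2→NH3 ratio 3:2 ⇒ n(NH3) = 2.2952 mol.
Reaction (3): NH3→(NH4)2SO4 ratio 2:1 ⇒ n((NH4)2SO4) = 1.1476 mol.
Mass of (NH4)2SO4 = 1.1476 × 132.144 = 151.65 g.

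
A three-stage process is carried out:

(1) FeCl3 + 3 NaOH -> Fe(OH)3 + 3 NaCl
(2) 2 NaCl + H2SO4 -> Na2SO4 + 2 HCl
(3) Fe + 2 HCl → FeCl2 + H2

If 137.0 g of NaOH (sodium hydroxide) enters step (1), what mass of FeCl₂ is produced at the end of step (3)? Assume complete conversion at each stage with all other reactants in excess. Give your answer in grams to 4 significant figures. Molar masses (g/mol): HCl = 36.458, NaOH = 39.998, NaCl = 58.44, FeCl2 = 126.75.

217.1 g

n(NaOH) = 137.0 / 39.998 = 3.4252 mol.
Reaction (1): NaOH→NaCl ratio 3:3 ⇒ n(NaCl) = 3.4252 mol.
Reaction (2): NaCl→HCl ratio 2:2 ⇒ n(HCl) = 3.4252 mol.
Reaction (3): HCl→FeCl2 ratio 2:1 ⇒ n(FeCl2) = 1.7126 mol.
Mass of FeCl2 = 1.7126 × 126.75 = 217.07 g.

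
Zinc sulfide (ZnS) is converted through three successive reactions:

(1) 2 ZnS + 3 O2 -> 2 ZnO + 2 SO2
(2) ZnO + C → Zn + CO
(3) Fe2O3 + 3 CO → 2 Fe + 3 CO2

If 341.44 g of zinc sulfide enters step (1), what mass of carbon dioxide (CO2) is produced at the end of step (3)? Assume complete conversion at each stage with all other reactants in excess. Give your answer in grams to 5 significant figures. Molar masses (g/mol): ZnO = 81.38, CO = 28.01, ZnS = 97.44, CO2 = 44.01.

n(ZnS) = 341.44 / 97.44 = 3.50411 mol.
Reaction (1): ZnS→ZnO ratio 2:2 ⇒ n(ZnO) = 3.50411 mol.
Reaction (2): ZnO→CO ratio 1:1 ⇒ n(CO) = 3.50411 mol.
Reaction (3): CO→CO2 ratio 3:3 ⇒ n(CO2) = 3.50411 mol.
Mass of CO2 = 3.50411 × 44.01 = 154.216 g.

154.22 g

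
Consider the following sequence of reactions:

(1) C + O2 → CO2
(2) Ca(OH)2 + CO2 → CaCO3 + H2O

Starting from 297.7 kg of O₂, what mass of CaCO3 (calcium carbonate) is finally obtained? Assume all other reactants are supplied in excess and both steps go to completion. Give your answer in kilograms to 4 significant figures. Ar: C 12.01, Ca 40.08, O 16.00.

931.1 kg

M(O2) = 2(16.00) = 32.00 g/mol.
M(CaCO3) = 40.08 + 12.01 + 3(16.00) = 100.09 g/mol.
297.7 kg = 297700 g.
n(O2) = 297700 / 32.00 = 9303.1 mol.
Step 1 gives a 1:1 ratio of O2 to CO2, so n(CO2) = 9303.1 mol.
In step 2 the CO2:CaCO3 ratio is 1:1, so n(CaCO3) = 9303.1 mol.
Mass of CaCO3 = 9303.1 × 100.09 = 931150 g = 931.1 kg.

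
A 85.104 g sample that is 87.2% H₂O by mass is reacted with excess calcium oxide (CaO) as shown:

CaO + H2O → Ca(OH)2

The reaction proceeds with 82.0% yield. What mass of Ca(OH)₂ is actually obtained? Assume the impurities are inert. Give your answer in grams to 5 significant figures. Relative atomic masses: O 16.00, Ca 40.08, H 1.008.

Pure H2O available = 85.104 g × 0.872 = 74.2107 g.
M(H2O) = 2(1.008) + 16.00 = 18.016 g/mol.
M(Ca(OH)2) = 40.08 + 2(16.00) + 2(1.008) = 74.096 g/mol.
n(H2O) = 74.2107 g / 18.016 g/mol = 4.11915 mol.
From the equation the H2O:Ca(OH)2 mole ratio is 1:1, so n(Ca(OH)2) = 4.11915 × 1/1 = 4.11915 mol.
Mass of Ca(OH)2 = 4.11915 mol × 74.096 g/mol = 305.213 g.
Actual mass collected = 305.213 g × 0.820 = 250.275 g.

250.27 g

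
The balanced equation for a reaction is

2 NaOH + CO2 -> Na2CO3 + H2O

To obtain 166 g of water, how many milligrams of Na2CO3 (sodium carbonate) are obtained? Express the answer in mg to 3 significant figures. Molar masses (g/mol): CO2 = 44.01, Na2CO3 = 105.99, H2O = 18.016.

n(H2O) = 166.0 g / 18.016 g/mol = 9.214 mol.
From the equation the H2O:Na2CO3 mole ratio is 1:1, so n(Na2CO3) = 9.214 × 1/1 = 9.214 mol.
Mass of Na2CO3 = 9.214 mol × 105.99 g/mol = 976.6 g.
Converting to mg: 976.6 g = 977000 mg.

977000 mg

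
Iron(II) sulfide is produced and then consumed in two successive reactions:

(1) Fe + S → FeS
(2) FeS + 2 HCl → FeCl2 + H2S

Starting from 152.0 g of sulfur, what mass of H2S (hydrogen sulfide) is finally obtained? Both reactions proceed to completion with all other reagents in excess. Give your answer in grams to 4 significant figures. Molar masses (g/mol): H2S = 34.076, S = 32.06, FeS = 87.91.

161.6 g

n(S) = 152.00 / 32.06 = 4.7411 mol.
Step 1 gives a 1:1 ratio of S to FeS, so n(FeS) = 4.7411 mol.
In step 2 the FeS:H2S ratio is 1:1, so n(H2S) = 4.7411 mol.
Mass of H2S = 4.7411 × 34.076 = 161.56 g.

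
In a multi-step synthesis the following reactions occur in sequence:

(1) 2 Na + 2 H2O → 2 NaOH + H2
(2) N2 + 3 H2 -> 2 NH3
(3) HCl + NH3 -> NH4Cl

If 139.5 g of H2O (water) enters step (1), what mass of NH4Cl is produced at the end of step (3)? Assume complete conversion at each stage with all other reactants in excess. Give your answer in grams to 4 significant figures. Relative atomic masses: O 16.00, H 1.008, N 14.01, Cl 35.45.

138.1 g

M(H2O) = 2(1.008) + 16.00 = 18.016 g/mol.
M(NH4Cl) = 14.01 + 4(1.008) + 35.45 = 53.492 g/mol.
n(H2O) = 139.5 / 18.016 = 7.7431 mol.
Reaction (1): H2O→H2 ratio 2:1 ⇒ n(H2) = 3.8716 mol.
Reaction (2): H2→NH3 ratio 3:2 ⇒ n(NH3) = 2.5810 mol.
Reaction (3): NH3→NH4Cl ratio 1:1 ⇒ n(NH4Cl) = 2.5810 mol.
Mass of NH4Cl = 2.5810 × 53.492 = 138.06 g.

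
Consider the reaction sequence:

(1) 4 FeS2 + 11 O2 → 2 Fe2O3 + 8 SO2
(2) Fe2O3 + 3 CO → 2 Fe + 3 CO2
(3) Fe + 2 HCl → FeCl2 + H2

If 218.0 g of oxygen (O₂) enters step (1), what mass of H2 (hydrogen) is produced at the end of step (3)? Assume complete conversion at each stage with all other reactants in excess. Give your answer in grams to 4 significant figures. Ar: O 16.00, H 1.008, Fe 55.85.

M(O2) = 2(16.00) = 32.00 g/mol.
M(H2) = 2(1.008) = 2.016 g/mol.
n(O2) = 218.0 / 32.00 = 6.8125 mol.
Reaction (1): O2→Fe2O3 ratio 11:2 ⇒ n(Fe2O3) = 1.2386 mol.
Reaction (2): Fe2O3→Fe ratio 1:2 ⇒ n(Fe) = 2.4773 mol.
Reaction (3): Fe→H2 ratio 1:1 ⇒ n(H2) = 2.4773 mol.
Mass of H2 = 2.4773 × 2.016 = 4.9942 g.

4.994 g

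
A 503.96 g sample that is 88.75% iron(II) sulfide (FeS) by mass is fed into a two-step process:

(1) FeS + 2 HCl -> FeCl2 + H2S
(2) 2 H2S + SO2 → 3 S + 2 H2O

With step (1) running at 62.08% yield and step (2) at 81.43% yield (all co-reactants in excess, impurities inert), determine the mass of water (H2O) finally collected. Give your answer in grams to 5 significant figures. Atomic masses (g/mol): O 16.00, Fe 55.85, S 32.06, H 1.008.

46.336 g

Pure FeS = 503.96 × 0.8875 = 447.264 g.
M(FeS) = 55.85 + 32.06 = 87.91 g/mol.
M(H2O) = 2(1.008) + 16.00 = 18.016 g/mol.
n(FeS) = 447.264 / 87.91 = 5.08775 mol.
Step 1 (FeS:H2S = 1:1): theoretical n(H2S) = 5.08775 mol; at 62.08% yield, n(H2S) = 3.15848 mol.
Step 2 (H2S:H2O = 2:2): theoretical n(H2O) = 3.15848 mol, so theoretical mass = 3.15848 × 18.016 = 56.9031 g.
At 81.43% yield, actual mass of H2O = 56.9031 × 0.8143 = 46.3362 g.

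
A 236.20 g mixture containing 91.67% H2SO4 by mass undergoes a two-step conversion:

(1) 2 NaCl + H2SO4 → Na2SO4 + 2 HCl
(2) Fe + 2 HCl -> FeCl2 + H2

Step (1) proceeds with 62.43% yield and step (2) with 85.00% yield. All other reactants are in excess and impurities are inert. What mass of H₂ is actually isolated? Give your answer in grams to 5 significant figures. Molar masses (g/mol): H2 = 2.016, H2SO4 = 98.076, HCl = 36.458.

Pure H2SO4 = 236.20 × 0.9167 = 216.525 g.
n(H2SO4) = 216.525 / 98.076 = 2.20772 mol.
Step 1 (H2SO4:HCl = 1:2): theoretical n(HCl) = 4.41544 mol; at 62.43% yield, n(HCl) = 2.75656 mol.
Step 2 (HCl:H2 = 2:1): theoretical n(H2) = 1.37828 mol, so theoretical mass = 1.37828 × 2.016 = 2.77861 g.
At 85.00% yield, actual mass of H2 = 2.77861 × 0.8500 = 2.36182 g.

2.3618 g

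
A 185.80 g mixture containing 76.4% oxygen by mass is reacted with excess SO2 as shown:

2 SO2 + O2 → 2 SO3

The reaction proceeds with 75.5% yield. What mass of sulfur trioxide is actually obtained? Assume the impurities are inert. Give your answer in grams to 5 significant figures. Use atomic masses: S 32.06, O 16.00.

536.27 g

Pure O2 available = 185.80 g × 0.764 = 141.951 g.
M(O2) = 2(16.00) = 32.00 g/mol.
M(SO3) = 32.06 + 3(16.00) = 80.06 g/mol.
n(O2) = 141.951 g / 32.00 g/mol = 4.43598 mol.
From the equation the O2:SO3 mole ratio is 1:2, so n(SO3) = 4.43598 × 2/1 = 8.87195 mol.
Mass of SO3 = 8.87195 mol × 80.06 g/mol = 710.288 g.
Actual mass collected = 710.288 g × 0.755 = 536.268 g.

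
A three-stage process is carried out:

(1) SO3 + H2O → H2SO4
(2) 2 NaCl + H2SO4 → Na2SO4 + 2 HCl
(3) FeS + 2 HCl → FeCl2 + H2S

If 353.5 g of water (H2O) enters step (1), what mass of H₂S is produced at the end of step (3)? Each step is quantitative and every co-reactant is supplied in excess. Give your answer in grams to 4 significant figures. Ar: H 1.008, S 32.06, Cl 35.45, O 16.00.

M(H2O) = 2(1.008) + 16.00 = 18.016 g/mol.
M(H2S) = 2(1.008) + 32.06 = 34.076 g/mol.
n(H2O) = 353.5 / 18.016 = 19.621 mol.
Reaction (1): H2O→H2SO4 ratio 1:1 ⇒ n(H2SO4) = 19.621 mol.
Reaction (2): H2SO4→HCl ratio 1:2 ⇒ n(HCl) = 39.243 mol.
Reaction (3): HCl→H2S ratio 2:1 ⇒ n(H2S) = 19.621 mol.
Mass of H2S = 19.621 × 34.076 = 668.62 g.

668.6 g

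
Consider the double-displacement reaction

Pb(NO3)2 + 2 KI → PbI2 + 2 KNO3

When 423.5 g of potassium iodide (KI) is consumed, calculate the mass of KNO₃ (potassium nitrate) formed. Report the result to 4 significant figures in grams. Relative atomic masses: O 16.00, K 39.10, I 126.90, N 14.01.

258.0 g

M(KI) = 39.10 + 126.90 = 166.00 g/mol.
M(KNO3) = 39.10 + 14.01 + 3(16.00) = 101.11 g/mol.
n(KI) = 423.50 g / 166.00 g/mol = 2.5512 mol.
From the equation the KI:KNO3 mole ratio is 2:2, so n(KNO3) = 2.5512 × 2/2 = 2.5512 mol.
Mass of KNO3 = 2.5512 mol × 101.11 g/mol = 257.95 g.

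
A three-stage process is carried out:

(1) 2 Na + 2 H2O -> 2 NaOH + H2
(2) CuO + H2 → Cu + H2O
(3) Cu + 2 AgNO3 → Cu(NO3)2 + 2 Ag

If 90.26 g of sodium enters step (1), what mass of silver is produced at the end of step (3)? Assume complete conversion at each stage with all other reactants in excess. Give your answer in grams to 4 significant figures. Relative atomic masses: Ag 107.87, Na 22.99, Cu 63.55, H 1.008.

423.5 g

M(Na) = 22.99 g/mol.
M(Ag) = 107.87 g/mol.
n(Na) = 90.26 / 22.99 = 3.9261 mol.
Reaction (1): Na→H2 ratio 2:1 ⇒ n(H2) = 1.9630 mol.
Reaction (2): H2→Cu ratio 1:1 ⇒ n(Cu) = 1.9630 mol.
Reaction (3): Cu→Ag ratio 1:2 ⇒ n(Ag) = 3.9261 mol.
Mass of Ag = 3.9261 × 107.87 = 423.50 g.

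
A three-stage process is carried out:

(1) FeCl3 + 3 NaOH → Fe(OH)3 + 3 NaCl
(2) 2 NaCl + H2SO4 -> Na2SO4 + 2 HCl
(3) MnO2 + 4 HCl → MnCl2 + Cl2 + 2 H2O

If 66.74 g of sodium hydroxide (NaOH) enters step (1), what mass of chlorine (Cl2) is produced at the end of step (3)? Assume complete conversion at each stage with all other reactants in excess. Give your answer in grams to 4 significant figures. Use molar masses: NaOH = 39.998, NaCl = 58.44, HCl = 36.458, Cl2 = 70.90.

29.58 g

n(NaOH) = 66.74 / 39.998 = 1.6686 mol.
Reaction (1): NaOH→NaCl ratio 3:3 ⇒ n(NaCl) = 1.6686 mol.
Reaction (2): NaCl→HCl ratio 2:2 ⇒ n(HCl) = 1.6686 mol.
Reaction (3): HCl→Cl2 ratio 4:1 ⇒ n(Cl2) = 0.41715 mol.
Mass of Cl2 = 0.41715 × 70.90 = 29.576 g.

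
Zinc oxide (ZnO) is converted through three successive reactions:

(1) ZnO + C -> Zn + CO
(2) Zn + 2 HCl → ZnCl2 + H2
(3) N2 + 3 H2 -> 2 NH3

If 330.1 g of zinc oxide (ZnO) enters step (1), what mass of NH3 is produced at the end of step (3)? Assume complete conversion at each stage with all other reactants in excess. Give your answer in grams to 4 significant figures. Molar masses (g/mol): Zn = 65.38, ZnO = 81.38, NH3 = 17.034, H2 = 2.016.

46.06 g

n(ZnO) = 330.1 / 81.38 = 4.0563 mol.
Reaction (1): ZnO→Zn ratio 1:1 ⇒ n(Zn) = 4.0563 mol.
Reaction (2): Zn→H2 ratio 1:1 ⇒ n(H2) = 4.0563 mol.
Reaction (3): H2→NH3 ratio 3:2 ⇒ n(NH3) = 2.7042 mol.
Mass of NH3 = 2.7042 × 17.034 = 46.063 g.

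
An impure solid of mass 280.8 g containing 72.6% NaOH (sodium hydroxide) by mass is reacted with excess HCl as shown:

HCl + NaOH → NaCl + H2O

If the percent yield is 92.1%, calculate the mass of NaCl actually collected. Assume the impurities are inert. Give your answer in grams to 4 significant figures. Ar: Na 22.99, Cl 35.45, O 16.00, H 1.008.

Pure NaOH available = 280.8 g × 0.726 = 203.86 g.
M(NaOH) = 22.99 + 16.00 + 1.008 = 39.998 g/mol.
M(NaCl) = 22.99 + 35.45 = 58.44 g/mol.
n(NaOH) = 203.86 g / 39.998 g/mol = 5.0968 mol.
From the equation the NaOH:NaCl mole ratio is 1:1, so n(NaCl) = 5.0968 × 1/1 = 5.0968 mol.
Mass of NaCl = 5.0968 mol × 58.44 g/mol = 297.86 g.
Actual mass collected = 297.86 g × 0.921 = 274.32 g.

274.3 g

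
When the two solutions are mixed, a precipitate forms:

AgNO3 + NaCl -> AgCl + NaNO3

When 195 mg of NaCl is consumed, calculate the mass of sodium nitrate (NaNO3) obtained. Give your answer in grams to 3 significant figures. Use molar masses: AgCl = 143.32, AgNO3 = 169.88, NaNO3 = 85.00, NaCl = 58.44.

0.284 g

Convert: 195 mg = 0.1950 g.
n(NaCl) = 0.1950 g / 58.44 g/mol = 0.003337 mol.
From the equation the NaCl:NaNO3 mole ratio is 1:1, so n(NaNO3) = 0.003337 × 1/1 = 0.003337 mol.
Mass of NaNO3 = 0.003337 mol × 85.00 g/mol = 0.2836 g.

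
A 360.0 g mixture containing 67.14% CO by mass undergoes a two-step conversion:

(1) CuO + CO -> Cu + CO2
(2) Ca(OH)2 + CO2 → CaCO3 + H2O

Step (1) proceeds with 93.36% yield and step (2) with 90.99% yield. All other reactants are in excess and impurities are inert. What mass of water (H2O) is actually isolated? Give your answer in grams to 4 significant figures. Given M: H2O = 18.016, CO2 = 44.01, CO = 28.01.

132.1 g

Pure CO = 360.0 × 0.6714 = 241.70 g.
n(CO) = 241.70 / 28.01 = 8.6292 mol.
Step 1 (CO:CO2 = 1:1): theoretical n(CO2) = 8.6292 mol; at 93.36% yield, n(CO2) = 8.0562 mol.
Step 2 (CO2:H2O = 1:1): theoretical n(H2O) = 8.0562 mol, so theoretical mass = 8.0562 × 18.016 = 145.14 g.
At 90.99% yield, actual mass of H2O = 145.14 × 0.9099 = 132.06 g.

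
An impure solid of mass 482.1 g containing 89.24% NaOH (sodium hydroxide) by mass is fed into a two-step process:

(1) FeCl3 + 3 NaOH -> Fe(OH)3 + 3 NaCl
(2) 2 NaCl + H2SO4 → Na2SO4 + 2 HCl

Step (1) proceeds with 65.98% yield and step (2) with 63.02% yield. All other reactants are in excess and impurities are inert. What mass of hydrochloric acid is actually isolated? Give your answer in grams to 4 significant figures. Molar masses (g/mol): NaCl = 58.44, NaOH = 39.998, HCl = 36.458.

163.1 g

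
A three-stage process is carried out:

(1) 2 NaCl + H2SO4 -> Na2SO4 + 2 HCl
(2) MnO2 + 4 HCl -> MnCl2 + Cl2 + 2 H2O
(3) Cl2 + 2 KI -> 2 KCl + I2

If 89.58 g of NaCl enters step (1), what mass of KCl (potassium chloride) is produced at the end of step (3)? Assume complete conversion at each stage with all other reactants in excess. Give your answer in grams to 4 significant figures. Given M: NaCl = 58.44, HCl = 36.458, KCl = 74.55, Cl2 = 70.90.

57.14 g

n(NaCl) = 89.58 / 58.44 = 1.5329 mol.
Reaction (1): NaCl→HCl ratio 2:2 ⇒ n(HCl) = 1.5329 mol.
Reaction (2): HCl→Cl2 ratio 4:1 ⇒ n(Cl2) = 0.38321 mol.
Reaction (3): Cl2→KCl ratio 1:2 ⇒ n(KCl) = 0.76643 mol.
Mass of KCl = 0.76643 × 74.55 = 57.137 g.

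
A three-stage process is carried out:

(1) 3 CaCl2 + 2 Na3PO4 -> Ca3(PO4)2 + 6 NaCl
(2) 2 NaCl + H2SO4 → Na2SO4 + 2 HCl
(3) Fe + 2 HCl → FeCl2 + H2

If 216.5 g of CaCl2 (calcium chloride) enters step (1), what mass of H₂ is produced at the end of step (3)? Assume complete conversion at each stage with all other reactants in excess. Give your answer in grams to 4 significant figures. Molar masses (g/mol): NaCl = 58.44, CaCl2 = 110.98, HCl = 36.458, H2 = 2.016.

3.933 g

n(CaCl2) = 216.5 / 110.98 = 1.9508 mol.
Reaction (1): CaCl2→NaCl ratio 3:6 ⇒ n(NaCl) = 3.9016 mol.
Reaction (2): NaCl→HCl ratio 2:2 ⇒ n(HCl) = 3.9016 mol.
Reaction (3): HCl→H2 ratio 2:1 ⇒ n(H2) = 1.9508 mol.
Mass of H2 = 1.9508 × 2.016 = 3.9328 g.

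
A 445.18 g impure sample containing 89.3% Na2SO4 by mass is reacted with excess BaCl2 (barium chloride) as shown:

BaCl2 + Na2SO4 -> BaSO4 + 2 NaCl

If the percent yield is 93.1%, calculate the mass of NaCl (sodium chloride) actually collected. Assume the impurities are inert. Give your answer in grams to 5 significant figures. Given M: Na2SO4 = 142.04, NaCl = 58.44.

Pure Na2SO4 available = 445.18 g × 0.893 = 397.546 g.
n(Na2SO4) = 397.546 g / 142.04 g/mol = 2.79883 mol.
From the equation the Na2SO4:NaCl mole ratio is 1:2, so n(NaCl) = 2.79883 × 2/1 = 5.59766 mol.
Mass of NaCl = 5.59766 mol × 58.44 g/mol = 327.127 g.
Actual mass collected = 327.127 g × 0.931 = 304.555 g.

304.56 g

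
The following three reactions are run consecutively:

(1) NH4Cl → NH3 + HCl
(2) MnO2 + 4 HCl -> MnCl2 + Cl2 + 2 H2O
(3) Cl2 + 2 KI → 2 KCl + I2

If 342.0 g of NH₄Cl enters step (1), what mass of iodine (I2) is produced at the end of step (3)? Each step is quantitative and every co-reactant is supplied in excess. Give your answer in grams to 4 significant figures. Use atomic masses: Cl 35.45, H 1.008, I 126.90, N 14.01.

M(NH4Cl) = 14.01 + 4(1.008) + 35.45 = 53.492 g/mol.
M(I2) = 2(126.90) = 253.80 g/mol.
n(NH4Cl) = 342.0 / 53.492 = 6.3935 mol.
Reaction (1): NH4Cl→HCl ratio 1:1 ⇒ n(HCl) = 6.3935 mol.
Reaction (2): HCl→Cl2 ratio 4:1 ⇒ n(Cl2) = 1.5984 mol.
Reaction (3): Cl2→I2 ratio 1:1 ⇒ n(I2) = 1.5984 mol.
Mass of I2 = 1.5984 × 253.80 = 405.67 g.

405.7 g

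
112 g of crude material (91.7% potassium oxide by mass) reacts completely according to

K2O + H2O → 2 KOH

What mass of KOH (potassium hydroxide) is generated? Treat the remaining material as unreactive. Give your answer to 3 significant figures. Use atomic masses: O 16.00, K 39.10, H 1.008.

122 g

Mass of pure K2O = 112 g × 0.917 = 102.7 g.
M(K2O) = 2(39.10) + 16.00 = 94.20 g/mol.
M(KOH) = 39.10 + 16.00 + 1.008 = 56.108 g/mol.
n(K2O) = 102.7 g / 94.20 g/mol = 1.090 mol.
From the equation the K2O:KOH mole ratio is 1:2, so n(KOH) = 1.090 × 2/1 = 2.181 mol.
Mass of KOH = 2.181 mol × 56.108 g/mol = 122.3 g.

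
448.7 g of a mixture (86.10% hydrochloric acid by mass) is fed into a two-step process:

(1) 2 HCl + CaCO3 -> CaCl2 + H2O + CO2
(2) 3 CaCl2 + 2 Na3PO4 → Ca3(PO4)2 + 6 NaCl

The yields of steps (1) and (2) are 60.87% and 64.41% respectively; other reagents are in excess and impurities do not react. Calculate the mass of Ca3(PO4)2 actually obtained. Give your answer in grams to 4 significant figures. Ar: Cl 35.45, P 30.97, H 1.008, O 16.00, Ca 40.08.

214.8 g

Pure HCl = 448.7 × 0.8610 = 386.33 g.
M(HCl) = 1.008 + 35.45 = 36.458 g/mol.
M(Ca3(PO4)2) = 3(40.08) + 2(30.97) + 8(16.00) = 310.18 g/mol.
n(HCl) = 386.33 / 36.458 = 10.597 mol.
Step 1 (HCl:CaCl2 = 2:1): theoretical n(CaCl2) = 5.2983 mol; at 60.87% yield, n(CaCl2) = 3.2251 mol.
Step 2 (CaCl2:Ca3(PO4)2 = 3:1): theoretical n(Ca3(PO4)2) = 1.0750 mol, so theoretical mass = 1.0750 × 310.18 = 333.45 g.
At 64.41% yield, actual mass of Ca3(PO4)2 = 333.45 × 0.6441 = 214.78 g.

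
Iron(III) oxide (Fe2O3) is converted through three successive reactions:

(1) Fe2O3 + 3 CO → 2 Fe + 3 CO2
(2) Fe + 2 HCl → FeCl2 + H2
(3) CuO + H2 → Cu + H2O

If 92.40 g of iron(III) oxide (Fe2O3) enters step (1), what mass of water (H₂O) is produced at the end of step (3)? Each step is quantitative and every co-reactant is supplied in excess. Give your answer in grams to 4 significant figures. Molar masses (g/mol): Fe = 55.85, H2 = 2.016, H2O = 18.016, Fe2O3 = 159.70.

n(Fe2O3) = 92.40 / 159.70 = 0.57858 mol.
Reaction (1): Fe2O3→Fe ratio 1:2 ⇒ n(Fe) = 1.1572 mol.
Reaction (2): Fe→H2 ratio 1:1 ⇒ n(H2) = 1.1572 mol.
Reaction (3): H2→H2O ratio 1:1 ⇒ n(H2O) = 1.1572 mol.
Mass of H2O = 1.1572 × 18.016 = 20.848 g.

20.85 g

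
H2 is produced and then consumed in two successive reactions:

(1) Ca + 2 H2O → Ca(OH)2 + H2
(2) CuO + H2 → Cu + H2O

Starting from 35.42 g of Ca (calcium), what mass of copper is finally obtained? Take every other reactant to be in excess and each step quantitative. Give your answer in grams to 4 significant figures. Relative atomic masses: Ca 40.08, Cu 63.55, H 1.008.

56.16 g

M(Ca) = 40.08 g/mol.
M(Cu) = 63.55 g/mol.
n(Ca) = 35.420 / 40.08 = 0.88373 mol.
Step 1 gives a 1:1 ratio of Ca to H2, so n(H2) = 0.88373 mol.
In step 2 the H2:Cu ratio is 1:1, so n(Cu) = 0.88373 mol.
Mass of Cu = 0.88373 × 63.55 = 56.161 g.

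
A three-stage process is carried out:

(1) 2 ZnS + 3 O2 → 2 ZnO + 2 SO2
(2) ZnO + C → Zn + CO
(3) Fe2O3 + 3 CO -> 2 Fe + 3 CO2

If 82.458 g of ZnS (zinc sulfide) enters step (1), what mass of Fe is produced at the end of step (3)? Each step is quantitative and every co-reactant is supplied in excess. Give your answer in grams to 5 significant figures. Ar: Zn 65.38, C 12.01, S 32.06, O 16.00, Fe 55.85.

31.508 g

M(ZnS) = 65.38 + 32.06 = 97.44 g/mol.
M(Fe) = 55.85 g/mol.
n(ZnS) = 82.458 / 97.44 = 0.846244 mol.
Reaction (1): ZnS→ZnO ratio 2:2 ⇒ n(ZnO) = 0.846244 mol.
Reaction (2): ZnO→CO ratio 1:1 ⇒ n(CO) = 0.846244 mol.
Reaction (3): CO→Fe ratio 3:2 ⇒ n(Fe) = 0.564163 mol.
Mass of Fe = 0.564163 × 55.85 = 31.5085 g.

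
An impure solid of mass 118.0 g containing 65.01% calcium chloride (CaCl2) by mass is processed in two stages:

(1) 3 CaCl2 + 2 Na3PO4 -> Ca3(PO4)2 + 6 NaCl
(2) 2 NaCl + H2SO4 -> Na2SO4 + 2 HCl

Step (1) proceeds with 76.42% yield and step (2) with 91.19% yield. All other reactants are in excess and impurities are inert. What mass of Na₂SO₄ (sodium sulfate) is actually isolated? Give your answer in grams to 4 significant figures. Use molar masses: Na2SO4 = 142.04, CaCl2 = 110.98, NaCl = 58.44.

68.42 g

Pure CaCl2 = 118.0 × 0.6501 = 76.712 g.
n(CaCl2) = 76.712 / 110.98 = 0.69122 mol.
Step 1 (CaCl2:NaCl = 3:6): theoretical n(NaCl) = 1.3824 mol; at 76.42% yield, n(NaCl) = 1.0565 mol.
Step 2 (NaCl:Na2SO4 = 2:1): theoretical n(Na2SO4) = 0.52823 mol, so theoretical mass = 0.52823 × 142.04 = 75.030 g.
At 91.19% yield, actual mass of Na2SO4 = 75.030 × 0.9119 = 68.420 g.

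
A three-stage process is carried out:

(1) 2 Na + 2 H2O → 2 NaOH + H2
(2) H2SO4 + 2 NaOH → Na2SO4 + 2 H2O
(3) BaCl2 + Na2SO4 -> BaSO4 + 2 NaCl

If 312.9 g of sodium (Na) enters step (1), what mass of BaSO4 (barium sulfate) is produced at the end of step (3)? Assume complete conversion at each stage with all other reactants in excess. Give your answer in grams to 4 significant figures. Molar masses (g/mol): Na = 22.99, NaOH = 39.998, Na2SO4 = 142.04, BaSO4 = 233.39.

n(Na) = 312.9 / 22.99 = 13.610 mol.
Reaction (1): Na→NaOH ratio 2:2 ⇒ n(NaOH) = 13.610 mol.
Reaction (2): NaOH→Na2SO4 ratio 2:1 ⇒ n(Na2SO4) = 6.8051 mol.
Reaction (3): Na2SO4→BaSO4 ratio 1:1 ⇒ n(BaSO4) = 6.8051 mol.
Mass of BaSO4 = 6.8051 × 233.39 = 1588.2 g.

1588 g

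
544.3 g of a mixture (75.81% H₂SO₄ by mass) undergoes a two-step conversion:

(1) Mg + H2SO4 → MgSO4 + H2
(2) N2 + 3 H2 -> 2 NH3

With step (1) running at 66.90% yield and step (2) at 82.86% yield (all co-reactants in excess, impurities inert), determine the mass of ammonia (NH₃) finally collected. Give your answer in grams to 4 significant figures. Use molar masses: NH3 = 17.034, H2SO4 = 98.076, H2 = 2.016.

26.48 g

Pure H2SO4 = 544.3 × 0.7581 = 412.63 g.
n(H2SO4) = 412.63 / 98.076 = 4.2073 mol.
Step 1 (H2SO4:H2 = 1:1): theoretical n(H2) = 4.2073 mol; at 66.90% yield, n(H2) = 2.8147 mol.
Step 2 (H2:NH3 = 3:2): theoretical n(NH3) = 1.8764 mol, so theoretical mass = 1.8764 × 17.034 = 31.963 g.
At 82.86% yield, actual mass of NH3 = 31.963 × 0.8286 = 26.485 g.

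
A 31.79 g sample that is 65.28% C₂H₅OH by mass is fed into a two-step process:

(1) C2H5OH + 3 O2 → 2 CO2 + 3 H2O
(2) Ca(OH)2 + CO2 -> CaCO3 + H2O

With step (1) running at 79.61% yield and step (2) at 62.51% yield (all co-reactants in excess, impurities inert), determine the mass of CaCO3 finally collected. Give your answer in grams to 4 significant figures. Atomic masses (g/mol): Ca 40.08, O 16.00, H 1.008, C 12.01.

44.88 g

Pure C2H5OH = 31.79 × 0.6528 = 20.753 g.
M(C2H5OH) = 2(12.01) + 6(1.008) + 16.00 = 46.068 g/mol.
M(CaCO3) = 40.08 + 12.01 + 3(16.00) = 100.09 g/mol.
n(C2H5OH) = 20.753 / 46.068 = 0.45048 mol.
Step 1 (C2H5OH:CO2 = 1:2): theoretical n(CO2) = 0.90095 mol; at 79.61% yield, n(CO2) = 0.71725 mol.
Step 2 (CO2:CaCO3 = 1:1): theoretical n(CaCO3) = 0.71725 mol, so theoretical mass = 0.71725 × 100.09 = 71.789 g.
At 62.51% yield, actual mass of CaCO3 = 71.789 × 0.6251 = 44.875 g.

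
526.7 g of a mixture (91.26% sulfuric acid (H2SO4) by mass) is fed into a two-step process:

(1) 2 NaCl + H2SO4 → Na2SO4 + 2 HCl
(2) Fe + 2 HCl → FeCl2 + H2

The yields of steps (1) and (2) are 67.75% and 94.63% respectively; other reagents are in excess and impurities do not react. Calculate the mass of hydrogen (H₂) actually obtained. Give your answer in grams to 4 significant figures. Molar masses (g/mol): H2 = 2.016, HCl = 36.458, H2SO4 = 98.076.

Pure H2SO4 = 526.7 × 0.9126 = 480.67 g.
n(H2SO4) = 480.67 / 98.076 = 4.9010 mol.
Step 1 (H2SO4:HCl = 1:2): theoretical n(HCl) = 9.8019 mol; at 67.75% yield, n(HCl) = 6.6408 mol.
Step 2 (HCl:H2 = 2:1): theoretical n(H2) = 3.3204 mol, so theoretical mass = 3.3204 × 2.016 = 6.6939 g.
At 94.63% yield, actual mass of H2 = 6.6939 × 0.9463 = 6.3345 g.

6.334 g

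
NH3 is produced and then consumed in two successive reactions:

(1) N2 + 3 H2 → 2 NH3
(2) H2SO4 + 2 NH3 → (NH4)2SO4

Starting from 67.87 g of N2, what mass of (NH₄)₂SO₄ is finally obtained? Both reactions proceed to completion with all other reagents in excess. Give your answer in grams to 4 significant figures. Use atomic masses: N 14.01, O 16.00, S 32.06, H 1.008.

320.1 g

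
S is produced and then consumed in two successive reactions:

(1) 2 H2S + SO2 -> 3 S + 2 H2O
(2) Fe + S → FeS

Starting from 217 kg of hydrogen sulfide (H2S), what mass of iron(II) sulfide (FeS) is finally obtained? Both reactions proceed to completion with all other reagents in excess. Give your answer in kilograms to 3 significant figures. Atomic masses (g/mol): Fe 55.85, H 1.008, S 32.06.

840 kg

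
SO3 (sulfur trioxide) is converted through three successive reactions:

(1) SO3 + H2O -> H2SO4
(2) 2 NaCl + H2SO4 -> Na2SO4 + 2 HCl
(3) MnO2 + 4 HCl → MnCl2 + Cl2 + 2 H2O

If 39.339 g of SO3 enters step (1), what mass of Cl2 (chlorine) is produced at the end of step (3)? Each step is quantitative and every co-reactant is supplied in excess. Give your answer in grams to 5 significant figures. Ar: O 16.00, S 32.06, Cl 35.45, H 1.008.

17.419 g

M(SO3) = 32.06 + 3(16.00) = 80.06 g/mol.
M(Cl2) = 2(35.45) = 70.90 g/mol.
n(SO3) = 39.339 / 80.06 = 0.491369 mol.
Reaction (1): SO3→H2SO4 ratio 1:1 ⇒ n(H2SO4) = 0.491369 mol.
Reaction (2): H2SO4→HCl ratio 1:2 ⇒ n(HCl) = 0.982738 mol.
Reaction (3): HCl→Cl2 ratio 4:1 ⇒ n(Cl2) = 0.245684 mol.
Mass of Cl2 = 0.245684 × 70.90 = 17.4190 g.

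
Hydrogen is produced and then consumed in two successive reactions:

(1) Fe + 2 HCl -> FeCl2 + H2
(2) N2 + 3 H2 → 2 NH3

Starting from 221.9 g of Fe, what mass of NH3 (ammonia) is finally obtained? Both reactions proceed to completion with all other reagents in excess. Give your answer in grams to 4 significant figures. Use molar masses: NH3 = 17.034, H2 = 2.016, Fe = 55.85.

n(Fe) = 221.90 / 55.85 = 3.9731 mol.
Step 1 gives a 1:1 ratio of Fe to H2, so n(H2) = 3.9731 mol.
In step 2 the H2:NH3 ratio is 3:2, so n(NH3) = 2.6488 mol.
Mass of NH3 = 2.6488 × 17.034 = 45.119 g.

45.12 g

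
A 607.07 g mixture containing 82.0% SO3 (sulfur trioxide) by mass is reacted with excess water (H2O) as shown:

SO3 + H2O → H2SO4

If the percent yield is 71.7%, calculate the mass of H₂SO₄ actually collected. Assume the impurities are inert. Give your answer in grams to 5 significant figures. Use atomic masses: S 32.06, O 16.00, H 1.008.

Pure SO3 available = 607.07 g × 0.820 = 497.797 g.
M(SO3) = 32.06 + 3(16.00) = 80.06 g/mol.
M(H2SO4) = 2(1.008) + 32.06 + 4(16.00) = 98.076 g/mol.
n(SO3) = 497.797 g / 80.06 g/mol = 6.21780 mol.
From the equation the SO3:H2SO4 mole ratio is 1:1, so n(H2SO4) = 6.21780 × 1/1 = 6.21780 mol.
Mass of H2SO4 = 6.21780 mol × 98.076 g/mol = 609.817 g.
Actual mass collected = 609.817 g × 0.717 = 437.239 g.

437.24 g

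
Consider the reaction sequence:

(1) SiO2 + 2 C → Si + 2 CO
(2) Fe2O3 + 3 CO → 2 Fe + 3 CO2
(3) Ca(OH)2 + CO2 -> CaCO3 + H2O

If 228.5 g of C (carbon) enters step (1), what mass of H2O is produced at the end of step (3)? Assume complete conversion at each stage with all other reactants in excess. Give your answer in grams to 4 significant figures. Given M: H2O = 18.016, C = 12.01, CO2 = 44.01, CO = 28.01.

n(C) = 228.5 / 12.01 = 19.026 mol.
Reaction (1): C→CO ratio 2:2 ⇒ n(CO) = 19.026 mol.
Reaction (2): CO→CO2 ratio 3:3 ⇒ n(CO2) = 19.026 mol.
Reaction (3): CO2→H2O ratio 1:1 ⇒ n(H2O) = 19.026 mol.
Mass of H2O = 19.026 × 18.016 = 342.77 g.

342.8 g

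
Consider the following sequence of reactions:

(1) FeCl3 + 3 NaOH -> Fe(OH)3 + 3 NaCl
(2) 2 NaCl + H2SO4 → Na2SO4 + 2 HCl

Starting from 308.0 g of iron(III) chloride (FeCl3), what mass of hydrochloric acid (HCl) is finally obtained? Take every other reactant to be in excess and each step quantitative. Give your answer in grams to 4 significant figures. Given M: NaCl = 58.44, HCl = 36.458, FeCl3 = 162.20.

207.7 g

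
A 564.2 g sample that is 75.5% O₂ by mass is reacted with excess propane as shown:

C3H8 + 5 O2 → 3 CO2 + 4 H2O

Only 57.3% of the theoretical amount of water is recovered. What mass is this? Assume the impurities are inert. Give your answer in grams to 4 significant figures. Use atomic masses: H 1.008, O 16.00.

109.9 g

Pure O2 available = 564.2 g × 0.755 = 425.97 g.
M(O2) = 2(16.00) = 32.00 g/mol.
M(H2O) = 2(1.008) + 16.00 = 18.016 g/mol.
n(O2) = 425.97 g / 32.00 g/mol = 13.312 mol.
From the equation the O2:H2O mole ratio is 5:4, so n(H2O) = 13.312 × 4/5 = 10.649 mol.
Mass of H2O = 10.649 mol × 18.016 g/mol = 191.86 g.
Actual mass collected = 191.86 g × 0.573 = 109.93 g.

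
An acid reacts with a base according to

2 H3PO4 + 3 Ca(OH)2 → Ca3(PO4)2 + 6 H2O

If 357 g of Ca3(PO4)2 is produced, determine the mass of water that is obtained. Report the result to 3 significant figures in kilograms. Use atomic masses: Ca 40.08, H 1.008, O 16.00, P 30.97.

M(Ca3(PO4)2) = 3(40.08) + 2(30.97) + 8(16.00) = 310.18 g/mol.
M(H2O) = 2(1.008) + 16.00 = 18.016 g/mol.
n(Ca3(PO4)2) = 357.0 g / 310.18 g/mol = 1.151 mol.
From the equation the Ca3(PO4)2:H2O mole ratio is 1:6, so n(H2O) = 1.151 × 6/1 = 6.906 mol.
Mass of H2O = 6.906 mol × 18.016 g/mol = 124.4 g.
Converting to kg: 124.4 g = 0.124 kg.

0.124 kg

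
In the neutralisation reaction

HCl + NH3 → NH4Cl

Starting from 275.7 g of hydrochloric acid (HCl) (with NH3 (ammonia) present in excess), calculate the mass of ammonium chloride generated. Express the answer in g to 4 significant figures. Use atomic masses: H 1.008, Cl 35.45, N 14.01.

M(HCl) = 1.008 + 35.45 = 36.458 g/mol.
M(NH4Cl) = 14.01 + 4(1.008) + 35.45 = 53.492 g/mol.
n(HCl) = 275.70 g / 36.458 g/mol = 7.5621 mol.
From the equation the HCl:NH4Cl mole ratio is 1:1, so n(NH4Cl) = 7.5621 × 1/1 = 7.5621 mol.
Mass of NH4Cl = 7.5621 mol × 53.492 g/mol = 404.51 g.

404.5 g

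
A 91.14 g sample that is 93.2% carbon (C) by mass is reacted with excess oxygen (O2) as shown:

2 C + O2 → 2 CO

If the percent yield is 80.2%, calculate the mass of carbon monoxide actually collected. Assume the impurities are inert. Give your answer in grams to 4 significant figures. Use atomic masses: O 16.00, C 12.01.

158.9 g

Pure C available = 91.14 g × 0.932 = 84.942 g.
M(C) = 12.01 g/mol.
M(CO) = 12.01 + 16.00 = 28.01 g/mol.
n(C) = 84.942 g / 12.01 g/mol = 7.0726 mol.
From the equation the C:CO mole ratio is 2:2, so n(CO) = 7.0726 × 2/2 = 7.0726 mol.
Mass of CO = 7.0726 mol × 28.01 g/mol = 198.10 g.
Actual mass collected = 198.10 g × 0.802 = 158.88 g.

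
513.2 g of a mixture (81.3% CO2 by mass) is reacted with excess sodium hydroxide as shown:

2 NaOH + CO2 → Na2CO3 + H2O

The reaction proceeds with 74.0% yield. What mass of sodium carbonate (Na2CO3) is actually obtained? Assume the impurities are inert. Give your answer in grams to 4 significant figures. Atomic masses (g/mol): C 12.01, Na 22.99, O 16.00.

743.6 g

Pure CO2 available = 513.2 g × 0.813 = 417.23 g.
M(CO2) = 12.01 + 2(16.00) = 44.01 g/mol.
M(Na2CO3) = 2(22.99) + 12.01 + 3(16.00) = 105.99 g/mol.
n(CO2) = 417.23 g / 44.01 g/mol = 9.4804 mol.
From the equation the CO2:Na2CO3 mole ratio is 1:1, so n(Na2CO3) = 9.4804 × 1/1 = 9.4804 mol.
Mass of Na2CO3 = 9.4804 mol × 105.99 g/mol = 1004.8 g.
Actual mass collected = 1004.8 g × 0.740 = 743.57 g.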